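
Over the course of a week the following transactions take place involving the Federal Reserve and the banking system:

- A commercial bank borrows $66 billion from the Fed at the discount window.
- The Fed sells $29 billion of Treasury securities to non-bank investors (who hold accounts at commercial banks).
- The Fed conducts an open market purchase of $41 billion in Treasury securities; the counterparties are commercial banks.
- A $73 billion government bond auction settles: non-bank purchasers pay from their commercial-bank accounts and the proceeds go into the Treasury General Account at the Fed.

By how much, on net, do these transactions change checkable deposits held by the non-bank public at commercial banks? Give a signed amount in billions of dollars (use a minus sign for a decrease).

-$102 billion

Discount-window loan $66 billion: the counterparty is a bank, so public deposits are unchanged → 0.
Asset sale (to non-banks) $29 billion: non-bank counterparties' bank balances fall → −$29B.
OMO purchase (from banks) $41 billion: the counterparty is a bank, so public deposits are unchanged → 0.
Government account inflow $73 billion: non-bank counterparties' bank balances fall → −$73B.
Net: 0 − 29 + 0 − 73 = -$102 billion.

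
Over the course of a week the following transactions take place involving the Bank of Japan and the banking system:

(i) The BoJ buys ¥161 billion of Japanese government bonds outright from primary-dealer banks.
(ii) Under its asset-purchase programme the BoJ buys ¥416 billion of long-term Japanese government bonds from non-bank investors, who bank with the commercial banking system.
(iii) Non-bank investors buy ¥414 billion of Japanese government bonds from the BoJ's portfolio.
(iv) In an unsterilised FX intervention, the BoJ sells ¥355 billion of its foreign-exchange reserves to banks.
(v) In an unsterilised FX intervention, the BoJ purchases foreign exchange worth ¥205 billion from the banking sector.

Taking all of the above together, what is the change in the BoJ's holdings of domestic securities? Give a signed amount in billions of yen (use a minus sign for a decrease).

+¥163 billion

OMO purchase (from banks) ¥161 billion: securities added to the BoJ's portfolio → +¥161B.
Asset purchase (from non-banks) ¥416 billion: securities added to the BoJ's portfolio → +¥416B.
Asset sale (to non-banks) ¥414 billion: securities removed from the BoJ's portfolio → −¥414B.
FX sale ¥355 billion: the BoJ's securities portfolio is untouched → 0.
FX purchase ¥205 billion: the BoJ's securities portfolio is untouched → 0.
Net: 161 + 416 − 414 + 0 + 0 = +¥163 billion.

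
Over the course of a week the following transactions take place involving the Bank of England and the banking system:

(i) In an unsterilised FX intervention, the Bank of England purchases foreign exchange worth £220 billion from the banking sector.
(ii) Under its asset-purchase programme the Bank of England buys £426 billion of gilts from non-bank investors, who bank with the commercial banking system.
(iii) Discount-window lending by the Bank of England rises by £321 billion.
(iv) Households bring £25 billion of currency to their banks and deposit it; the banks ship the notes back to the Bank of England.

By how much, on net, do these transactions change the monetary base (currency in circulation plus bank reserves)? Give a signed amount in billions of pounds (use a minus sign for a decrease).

FX purchase £220 billion: Bank of England balance sheet expands → +£220B.
Asset purchase (from non-banks) £426 billion: Bank of England balance sheet expands → +£426B.
Discount-window loan £321 billion: Bank of England balance sheet expands → +£321B.
Currency deposit £25 billion: just a shift between currency and reserves — both are base money → 0.
Net: 220 + 426 + 321 + 0 = +£967 billion.

+£967 billion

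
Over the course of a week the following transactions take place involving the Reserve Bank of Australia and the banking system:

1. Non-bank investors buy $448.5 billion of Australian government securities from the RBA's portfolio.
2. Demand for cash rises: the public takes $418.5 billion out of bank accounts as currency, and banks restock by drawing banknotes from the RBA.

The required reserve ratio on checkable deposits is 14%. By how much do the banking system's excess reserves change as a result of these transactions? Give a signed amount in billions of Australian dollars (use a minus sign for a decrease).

Asset sale (to non-banks) $448.5 billion: reserves −$448.5B, deposits −$448.5B.
Currency withdrawal $418.5 billion: reserves −$418.5B, deposits −$418.5B.
Totals: Δreserves = −$867B, Δdeposits = −$867B.
Δrequired reserves = 14% × −$867B = −$121.38B.
Δexcess reserves = Δreserves − Δrequired = −$867B − (−$121.38B) = -$745.62 billion.

-$745.62 billion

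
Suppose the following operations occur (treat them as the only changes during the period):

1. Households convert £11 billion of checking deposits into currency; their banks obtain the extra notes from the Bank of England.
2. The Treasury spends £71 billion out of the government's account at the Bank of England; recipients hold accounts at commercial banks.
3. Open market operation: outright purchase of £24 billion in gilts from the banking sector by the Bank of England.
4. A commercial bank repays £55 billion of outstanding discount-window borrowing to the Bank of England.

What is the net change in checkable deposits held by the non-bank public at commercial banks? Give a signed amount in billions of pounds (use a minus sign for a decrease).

+£60 billion

Bank of England balance sheet:
  Assets:      Securities +£24B, Loans to banks −£55B
  Liabilities: Bank reserves +£29B, Currency in circulation +£11B, Government deposits −£71B
Commercial banking system:
  Assets:      Reserves at CB +£29B, Securities −£24B
  Liabilities: Checkable deposits +£60B, Borrowings from CB −£55B
So the change in checkable deposits held by the non-bank public at commercial banks is +£60 billion.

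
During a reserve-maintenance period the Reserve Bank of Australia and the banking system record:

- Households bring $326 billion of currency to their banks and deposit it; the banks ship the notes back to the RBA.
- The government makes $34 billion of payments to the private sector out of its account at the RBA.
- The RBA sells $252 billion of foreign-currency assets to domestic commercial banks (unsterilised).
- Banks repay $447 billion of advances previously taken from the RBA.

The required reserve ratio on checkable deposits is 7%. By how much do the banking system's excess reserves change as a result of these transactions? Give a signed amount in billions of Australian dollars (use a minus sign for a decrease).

Currency deposit $326 billion: reserves +$326B, deposits +$326B.
Government spending $34 billion: reserves +$34B, deposits +$34B.
FX sale $252 billion: reserves −$252B, deposits 0.
Discount-window repayment $447 billion: reserves −$447B, deposits 0.
Totals: Δreserves = −$339B, Δdeposits = +$360B.
Δrequired reserves = 7% × +$360B = +$25.2B.
Δexcess reserves = Δreserves − Δrequired = −$339B − (+$25.2B) = -$364.2 billion.

-$364.2 billion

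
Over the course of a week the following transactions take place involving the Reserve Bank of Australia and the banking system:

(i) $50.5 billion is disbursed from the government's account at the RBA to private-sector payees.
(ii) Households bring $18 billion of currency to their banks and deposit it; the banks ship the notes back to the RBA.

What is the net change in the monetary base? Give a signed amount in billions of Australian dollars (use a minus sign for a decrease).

RBA balance sheet:
  Assets:      no change
  Liabilities: Bank reserves +$68.5B, Currency in circulation −$18B, Government deposits −$50.5B
Monetary base = currency + reserves: −$18B + (+$68.5B) = +$50.5 billion.

+$50.5 billion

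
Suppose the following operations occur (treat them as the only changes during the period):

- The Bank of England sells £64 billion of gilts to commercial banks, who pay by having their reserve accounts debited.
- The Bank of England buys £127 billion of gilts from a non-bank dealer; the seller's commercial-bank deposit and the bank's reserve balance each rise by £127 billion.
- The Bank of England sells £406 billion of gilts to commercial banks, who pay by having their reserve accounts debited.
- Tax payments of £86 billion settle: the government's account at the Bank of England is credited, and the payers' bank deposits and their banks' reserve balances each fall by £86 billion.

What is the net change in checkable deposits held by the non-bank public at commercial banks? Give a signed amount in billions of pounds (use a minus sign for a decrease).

OMO sale (to banks) £64 billion: the counterparty is a bank, so public deposits are unchanged → 0.
Asset purchase (from non-banks) £127 billion: non-bank counterparties' bank balances rise → +£127B.
OMO sale (to banks) £406 billion: the counterparty is a bank, so public deposits are unchanged → 0.
Government account inflow £86 billion: non-bank counterparties' bank balances fall → −£86B.
Net: 0 + 127 + 0 − 86 = +£41 billion.

+£41 billion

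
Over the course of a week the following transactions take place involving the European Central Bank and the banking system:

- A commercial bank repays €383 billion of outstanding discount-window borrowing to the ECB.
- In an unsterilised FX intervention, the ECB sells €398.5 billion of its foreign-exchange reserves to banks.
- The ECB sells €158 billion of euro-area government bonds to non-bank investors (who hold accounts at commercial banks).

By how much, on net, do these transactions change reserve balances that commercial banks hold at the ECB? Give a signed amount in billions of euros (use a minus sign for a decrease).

ECB balance sheet:
  Assets:      Securities −€158B, Loans to banks −€383B, Foreign assets −€398.5B
  Liabilities: Bank reserves −€939.5B
So the change in reserve balances that commercial banks hold at the ECB is -€939.5 billion.

-€939.5 billion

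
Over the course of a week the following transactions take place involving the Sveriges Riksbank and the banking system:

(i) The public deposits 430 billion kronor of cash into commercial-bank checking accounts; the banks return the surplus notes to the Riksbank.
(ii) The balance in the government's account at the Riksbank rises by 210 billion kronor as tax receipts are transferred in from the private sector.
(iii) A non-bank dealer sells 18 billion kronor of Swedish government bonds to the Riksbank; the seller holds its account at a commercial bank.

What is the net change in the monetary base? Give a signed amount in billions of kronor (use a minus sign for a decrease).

Currency deposit 430 billion kronor: just a shift between currency and reserves — both are base money → 0.
Government account inflow 210 billion kronor: reserves shift to a non-base liability → −210B.
Asset purchase (from non-banks) 18 billion kronor: Riksbank balance sheet expands → +18B.
Net: 0 − 210 + 18 = -192 billion.

-192 billion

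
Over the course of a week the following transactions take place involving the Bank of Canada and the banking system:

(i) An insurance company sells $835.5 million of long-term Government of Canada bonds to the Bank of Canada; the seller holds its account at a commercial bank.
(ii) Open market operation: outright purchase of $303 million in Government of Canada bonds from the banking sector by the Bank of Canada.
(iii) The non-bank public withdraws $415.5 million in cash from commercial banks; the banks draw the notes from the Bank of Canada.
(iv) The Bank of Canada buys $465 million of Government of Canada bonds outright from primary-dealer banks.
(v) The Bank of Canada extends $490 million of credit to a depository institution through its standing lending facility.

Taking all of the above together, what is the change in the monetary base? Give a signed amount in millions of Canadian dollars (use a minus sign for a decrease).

Asset purchase (from non-banks) $835.5 million: Bank of Canada balance sheet expands → +$835.5M.
OMO purchase (from banks) $303 million: Bank of Canada balance sheet expands → +$303M.
Currency withdrawal $415.5 million: just a shift between currency and reserves — both are base money → 0.
OMO purchase (from banks) $465 million: Bank of Canada balance sheet expands → +$465M.
Discount-window loan $490 million: Bank of Canada balance sheet expands → +$490M.
Net: 835.5 + 303 + 0 + 465 + 490 = +$2093.5 million.

+$2093.5 million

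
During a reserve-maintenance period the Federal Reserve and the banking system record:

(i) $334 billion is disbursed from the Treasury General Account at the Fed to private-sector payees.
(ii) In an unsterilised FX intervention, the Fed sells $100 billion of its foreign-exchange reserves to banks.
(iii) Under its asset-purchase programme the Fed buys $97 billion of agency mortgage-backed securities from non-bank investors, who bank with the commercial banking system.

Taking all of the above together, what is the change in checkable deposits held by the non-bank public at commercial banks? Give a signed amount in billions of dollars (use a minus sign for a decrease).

Government spending $334 billion: non-bank counterparties' bank balances rise → +$334B.
FX sale $100 billion: the counterparty is a bank, so public deposits are unchanged → 0.
Asset purchase (from non-banks) $97 billion: non-bank counterparties' bank balances rise → +$97B.
Net: 334 + 0 + 97 = +$431 billion.

+$431 billion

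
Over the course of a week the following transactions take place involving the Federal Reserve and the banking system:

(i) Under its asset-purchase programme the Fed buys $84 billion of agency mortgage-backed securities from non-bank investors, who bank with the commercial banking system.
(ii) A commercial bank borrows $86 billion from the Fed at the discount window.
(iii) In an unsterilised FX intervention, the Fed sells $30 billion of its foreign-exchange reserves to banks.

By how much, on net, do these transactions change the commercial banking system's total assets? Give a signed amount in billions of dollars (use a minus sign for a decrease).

Fed balance sheet:
  Assets:      Securities +$84B, Loans to banks +$86B, Foreign assets −$30B
  Liabilities: Bank reserves +$140B
Commercial banking system:
  Assets:      Reserves at CB +$140B, Foreign assets +$30B
  Liabilities: Checkable deposits +$84B, Borrowings from CB +$86B
Change in total bank assets = +$170 billion.

+$170 billion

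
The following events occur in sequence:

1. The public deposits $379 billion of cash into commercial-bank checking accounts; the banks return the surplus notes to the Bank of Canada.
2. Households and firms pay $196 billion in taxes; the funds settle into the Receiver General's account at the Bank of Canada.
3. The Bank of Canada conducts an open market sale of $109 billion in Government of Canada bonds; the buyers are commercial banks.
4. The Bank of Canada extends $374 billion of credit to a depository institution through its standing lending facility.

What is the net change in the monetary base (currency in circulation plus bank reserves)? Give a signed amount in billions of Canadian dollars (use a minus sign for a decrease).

+$69 billion

Bank of Canada balance sheet:
  Assets:      Securities −$109B, Loans to banks +$374B
  Liabilities: Bank reserves +$448B, Currency in circulation −$379B, Government deposits +$196B
Monetary base = currency + reserves: −$379B + (+$448B) = +$69 billion.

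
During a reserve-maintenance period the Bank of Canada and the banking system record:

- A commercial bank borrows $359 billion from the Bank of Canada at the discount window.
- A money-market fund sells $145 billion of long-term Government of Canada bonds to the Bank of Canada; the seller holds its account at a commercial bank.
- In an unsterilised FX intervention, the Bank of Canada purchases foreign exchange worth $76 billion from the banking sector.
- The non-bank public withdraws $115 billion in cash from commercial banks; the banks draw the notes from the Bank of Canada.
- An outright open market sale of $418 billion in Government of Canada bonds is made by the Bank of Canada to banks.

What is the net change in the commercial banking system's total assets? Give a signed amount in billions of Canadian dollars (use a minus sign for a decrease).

+$389 billion

Bank of Canada balance sheet:
  Assets:      Securities −$273B, Loans to banks +$359B, Foreign assets +$76B
  Liabilities: Bank reserves +$47B, Currency in circulation +$115B
Commercial banking system:
  Assets:      Reserves at CB +$47B, Securities +$418B, Foreign assets −$76B
  Liabilities: Checkable deposits +$30B, Borrowings from CB +$359B
Change in total bank assets = +$389 billion.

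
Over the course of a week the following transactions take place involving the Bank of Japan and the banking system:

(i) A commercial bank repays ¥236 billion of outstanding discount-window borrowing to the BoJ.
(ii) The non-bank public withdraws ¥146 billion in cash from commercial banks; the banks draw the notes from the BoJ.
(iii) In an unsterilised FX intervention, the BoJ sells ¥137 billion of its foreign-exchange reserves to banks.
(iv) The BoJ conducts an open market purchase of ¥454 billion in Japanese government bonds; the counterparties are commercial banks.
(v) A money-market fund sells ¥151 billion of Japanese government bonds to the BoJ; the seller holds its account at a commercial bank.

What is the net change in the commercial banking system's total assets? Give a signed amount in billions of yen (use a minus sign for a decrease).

BoJ balance sheet:
  Assets:      Securities +¥605B, Loans to banks −¥236B, Foreign assets −¥137B
  Liabilities: Bank reserves +¥86B, Currency in circulation +¥146B
Commercial banking system:
  Assets:      Reserves at CB +¥86B, Securities −¥454B, Foreign assets +¥137B
  Liabilities: Checkable deposits +¥5B, Borrowings from CB −¥236B
Change in total bank assets = -¥231 billion.

-¥231 billion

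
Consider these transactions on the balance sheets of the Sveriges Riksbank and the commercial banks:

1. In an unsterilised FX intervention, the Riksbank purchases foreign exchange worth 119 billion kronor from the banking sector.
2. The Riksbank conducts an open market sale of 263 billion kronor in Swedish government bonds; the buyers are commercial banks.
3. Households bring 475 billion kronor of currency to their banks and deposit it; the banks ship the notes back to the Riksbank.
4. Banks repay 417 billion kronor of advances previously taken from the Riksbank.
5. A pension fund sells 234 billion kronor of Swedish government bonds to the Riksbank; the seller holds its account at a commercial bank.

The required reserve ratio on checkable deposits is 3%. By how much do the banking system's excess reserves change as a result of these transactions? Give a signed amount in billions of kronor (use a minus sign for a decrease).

+126.73 billion

FX purchase 119 billion kronor: reserves +119B, deposits 0.
OMO sale (to banks) 263 billion kronor: reserves −263B, deposits 0.
Currency deposit 475 billion kronor: reserves +475B, deposits +475B.
Discount-window repayment 417 billion kronor: reserves −417B, deposits 0.
Asset purchase (from non-banks) 234 billion kronor: reserves +234B, deposits +234B.
Totals: Δreserves = +148B, Δdeposits = +709B.
Δrequired reserves = 3% × +709B = +21.27B.
Δexcess reserves = Δreserves − Δrequired = +148B − (+21.27B) = +126.73 billion.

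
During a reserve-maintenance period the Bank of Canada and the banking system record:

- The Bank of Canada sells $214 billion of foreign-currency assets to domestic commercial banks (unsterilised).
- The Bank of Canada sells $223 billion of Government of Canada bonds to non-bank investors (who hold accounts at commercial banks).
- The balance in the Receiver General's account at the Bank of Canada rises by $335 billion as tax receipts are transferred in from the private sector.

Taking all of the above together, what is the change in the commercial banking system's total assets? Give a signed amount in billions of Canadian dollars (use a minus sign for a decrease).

-$558 billion

Bank of Canada balance sheet:
  Assets:      Securities −$223B, Foreign assets −$214B
  Liabilities: Bank reserves −$772B, Government deposits +$335B
Commercial banking system:
  Assets:      Reserves at CB −$772B, Foreign assets +$214B
  Liabilities: Checkable deposits −$558B
Change in total bank assets = -$558 billion.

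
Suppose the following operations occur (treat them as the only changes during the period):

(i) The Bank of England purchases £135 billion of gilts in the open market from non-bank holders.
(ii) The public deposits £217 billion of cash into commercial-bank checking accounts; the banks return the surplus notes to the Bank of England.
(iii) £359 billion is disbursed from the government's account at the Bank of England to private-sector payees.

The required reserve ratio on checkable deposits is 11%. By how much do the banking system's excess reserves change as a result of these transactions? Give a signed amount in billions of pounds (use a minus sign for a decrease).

Asset purchase (from non-banks) £135 billion: reserves +£135B, deposits +£135B.
Currency deposit £217 billion: reserves +£217B, deposits +£217B.
Government spending £359 billion: reserves +£359B, deposits +£359B.
Totals: Δreserves = +£711B, Δdeposits = +£711B.
Δrequired reserves = 11% × +£711B = +£78.21B.
Δexcess reserves = Δreserves − Δrequired = +£711B − (+£78.21B) = +£632.79 billion.

+£632.79 billion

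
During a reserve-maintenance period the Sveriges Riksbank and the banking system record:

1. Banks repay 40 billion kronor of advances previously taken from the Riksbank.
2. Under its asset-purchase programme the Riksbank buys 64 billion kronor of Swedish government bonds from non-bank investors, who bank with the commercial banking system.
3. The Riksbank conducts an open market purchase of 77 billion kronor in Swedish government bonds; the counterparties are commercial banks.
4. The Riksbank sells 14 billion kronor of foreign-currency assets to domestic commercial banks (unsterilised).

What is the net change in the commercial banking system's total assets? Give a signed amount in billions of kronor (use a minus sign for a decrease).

+24 billion

Discount-window repayment 40 billion kronor: bank balance sheets shrink → −40B.
Asset purchase (from non-banks) 64 billion kronor: bank balance sheets expand → +64B.
OMO purchase (from banks) 77 billion kronor: just an asset swap on bank balance sheets → 0.
FX sale 14 billion kronor: just an asset swap on bank balance sheets → 0.
Net: −40 + 64 + 0 + 0 = +24 billion.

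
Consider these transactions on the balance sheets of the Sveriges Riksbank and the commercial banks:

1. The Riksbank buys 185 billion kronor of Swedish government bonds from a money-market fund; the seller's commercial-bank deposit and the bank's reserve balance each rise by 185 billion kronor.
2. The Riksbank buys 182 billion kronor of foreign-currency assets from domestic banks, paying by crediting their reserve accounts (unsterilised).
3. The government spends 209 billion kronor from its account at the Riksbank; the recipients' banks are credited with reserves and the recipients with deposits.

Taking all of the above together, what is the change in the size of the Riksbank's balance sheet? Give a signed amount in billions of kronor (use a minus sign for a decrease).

Asset purchase (from non-banks) 185 billion kronor: a Riksbank asset is acquired → +185B.
FX purchase 182 billion kronor: a Riksbank asset is acquired → +182B.
Government spending 209 billion kronor: only the composition of liabilities changes → 0.
Net: 185 + 182 + 0 = +367 billion.

+367 billion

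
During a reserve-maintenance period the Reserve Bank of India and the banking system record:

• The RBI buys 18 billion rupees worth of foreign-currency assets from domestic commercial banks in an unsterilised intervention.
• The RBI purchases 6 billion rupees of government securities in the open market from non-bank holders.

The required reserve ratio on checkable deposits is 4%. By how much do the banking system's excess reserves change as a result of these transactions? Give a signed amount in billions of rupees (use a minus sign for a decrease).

+23.76 billion

FX purchase 18 billion rupees: reserves +18B, deposits 0.
Asset purchase (from non-banks) 6 billion rupees: reserves +6B, deposits +6B.
Totals: Δreserves = +24B, Δdeposits = +6B.
Δrequired reserves = 4% × +6B = +0.24B.
Δexcess reserves = Δreserves − Δrequired = +24B − (+0.24B) = +23.76 billion.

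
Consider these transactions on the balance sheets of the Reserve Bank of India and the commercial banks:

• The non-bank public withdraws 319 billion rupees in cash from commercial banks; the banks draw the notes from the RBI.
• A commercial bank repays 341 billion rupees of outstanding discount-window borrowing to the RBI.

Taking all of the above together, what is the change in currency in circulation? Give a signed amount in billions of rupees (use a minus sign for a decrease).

Currency withdrawal 319 billion rupees: notes leave the central bank → +319B.
Discount-window repayment 341 billion rupees: no currency enters or leaves circulation → 0.
Net: 319 + 0 = +319 billion.

+319 billion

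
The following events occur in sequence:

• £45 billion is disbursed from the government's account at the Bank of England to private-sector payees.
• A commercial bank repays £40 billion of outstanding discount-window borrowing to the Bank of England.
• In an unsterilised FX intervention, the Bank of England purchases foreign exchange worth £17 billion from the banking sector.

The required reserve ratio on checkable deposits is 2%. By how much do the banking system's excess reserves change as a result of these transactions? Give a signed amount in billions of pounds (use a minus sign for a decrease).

Government spending £45 billion: reserves +£45B, deposits +£45B.
Discount-window repayment £40 billion: reserves −£40B, deposits 0.
FX purchase £17 billion: reserves +£17B, deposits 0.
Totals: Δreserves = +£22B, Δdeposits = +£45B.
Δrequired reserves = 2% × +£45B = +£0.9B.
Δexcess reserves = Δreserves − Δrequired = +£22B − (+£0.9B) = +£21.1 billion.

+£21.1 billion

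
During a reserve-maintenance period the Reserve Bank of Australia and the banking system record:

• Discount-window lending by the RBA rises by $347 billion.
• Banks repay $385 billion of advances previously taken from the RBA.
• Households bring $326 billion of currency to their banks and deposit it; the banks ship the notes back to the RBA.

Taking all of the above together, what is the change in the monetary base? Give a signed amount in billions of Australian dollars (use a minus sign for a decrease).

-$38 billion

RBA balance sheet:
  Assets:      Loans to banks −$38B
  Liabilities: Bank reserves +$288B, Currency in circulation −$326B
Monetary base = currency + reserves: −$326B + (+$288B) = -$38 billion.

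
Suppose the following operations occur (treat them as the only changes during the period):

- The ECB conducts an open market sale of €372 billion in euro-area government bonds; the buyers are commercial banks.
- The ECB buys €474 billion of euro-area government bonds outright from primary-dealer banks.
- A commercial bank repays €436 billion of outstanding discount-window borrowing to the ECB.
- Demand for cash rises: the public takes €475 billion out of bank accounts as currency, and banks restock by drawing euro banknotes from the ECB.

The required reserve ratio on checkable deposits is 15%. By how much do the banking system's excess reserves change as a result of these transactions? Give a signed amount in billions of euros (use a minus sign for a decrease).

OMO sale (to banks) €372 billion: reserves −€372B, deposits 0.
OMO purchase (from banks) €474 billion: reserves +€474B, deposits 0.
Discount-window repayment €436 billion: reserves −€436B, deposits 0.
Currency withdrawal €475 billion: reserves −€475B, deposits −€475B.
Totals: Δreserves = −€809B, Δdeposits = −€475B.
Δrequired reserves = 15% × −€475B = −€71.25B.
Δexcess reserves = Δreserves − Δrequired = −€809B − (−€71.25B) = -€737.75 billion.

-€737.75 billion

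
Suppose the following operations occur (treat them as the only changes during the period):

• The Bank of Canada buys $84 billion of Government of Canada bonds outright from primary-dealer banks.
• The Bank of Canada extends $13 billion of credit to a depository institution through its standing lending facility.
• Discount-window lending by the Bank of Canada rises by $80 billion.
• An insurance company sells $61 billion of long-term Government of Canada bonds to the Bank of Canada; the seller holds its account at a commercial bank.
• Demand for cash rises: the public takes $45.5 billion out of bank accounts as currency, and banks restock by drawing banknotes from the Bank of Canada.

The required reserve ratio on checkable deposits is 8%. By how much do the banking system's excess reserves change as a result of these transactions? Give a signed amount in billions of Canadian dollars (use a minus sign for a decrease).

OMO purchase (from banks) $84 billion: reserves +$84B, deposits 0.
Discount-window loan $13 billion: reserves +$13B, deposits 0.
Discount-window loan $80 billion: reserves +$80B, deposits 0.
Asset purchase (from non-banks) $61 billion: reserves +$61B, deposits +$61B.
Currency withdrawal $45.5 billion: reserves −$45.5B, deposits −$45.5B.
Totals: Δreserves = +$192.5B, Δdeposits = +$15.5B.
Δrequired reserves = 8% × +$15.5B = +$1.24B.
Δexcess reserves = Δreserves − Δrequired = +$192.5B − (+$1.24B) = +$191.26 billion.

+$191.26 billion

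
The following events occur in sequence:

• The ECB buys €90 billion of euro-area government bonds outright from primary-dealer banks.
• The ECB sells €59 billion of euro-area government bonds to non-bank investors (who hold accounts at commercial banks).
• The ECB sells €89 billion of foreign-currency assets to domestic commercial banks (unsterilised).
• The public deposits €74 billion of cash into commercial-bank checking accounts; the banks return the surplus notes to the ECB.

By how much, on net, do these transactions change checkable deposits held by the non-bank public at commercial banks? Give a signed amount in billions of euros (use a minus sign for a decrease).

OMO purchase (from banks) €90 billion: the counterparty is a bank, so public deposits are unchanged → 0.
Asset sale (to non-banks) €59 billion: non-bank counterparties' bank balances fall → −€59B.
FX sale €89 billion: the counterparty is a bank, so public deposits are unchanged → 0.
Currency deposit €74 billion: non-bank counterparties' bank balances rise → +€74B.
Net: 0 − 59 + 0 + 74 = +€15 billion.

+€15 billion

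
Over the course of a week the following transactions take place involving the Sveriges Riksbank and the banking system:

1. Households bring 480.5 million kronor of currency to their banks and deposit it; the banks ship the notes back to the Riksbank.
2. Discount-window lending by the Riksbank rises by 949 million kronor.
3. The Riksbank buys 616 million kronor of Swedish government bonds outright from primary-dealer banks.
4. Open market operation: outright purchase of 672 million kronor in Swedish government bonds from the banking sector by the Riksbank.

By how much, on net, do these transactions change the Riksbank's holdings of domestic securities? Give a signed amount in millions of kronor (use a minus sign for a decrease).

Riksbank balance sheet:
  Assets:      Securities +1288M, Loans to banks +949M
  Liabilities: Bank reserves +2717.5M, Currency in circulation −480.5M
So the change in the Riksbank's holdings of domestic securities is +1288 million.

+1288 million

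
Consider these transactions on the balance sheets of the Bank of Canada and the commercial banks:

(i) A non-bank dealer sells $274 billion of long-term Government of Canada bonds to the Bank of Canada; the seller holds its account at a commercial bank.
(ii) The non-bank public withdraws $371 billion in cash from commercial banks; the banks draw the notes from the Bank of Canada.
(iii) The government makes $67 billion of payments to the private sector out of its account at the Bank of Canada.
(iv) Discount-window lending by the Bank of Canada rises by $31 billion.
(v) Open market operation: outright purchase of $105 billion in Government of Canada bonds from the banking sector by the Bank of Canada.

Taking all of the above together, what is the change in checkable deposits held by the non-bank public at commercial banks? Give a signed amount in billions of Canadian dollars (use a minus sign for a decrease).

-$30 billion

Asset purchase (from non-banks) $274 billion: non-bank counterparties' bank balances rise → +$274B.
Currency withdrawal $371 billion: non-bank counterparties' bank balances fall → −$371B.
Government spending $67 billion: non-bank counterparties' bank balances rise → +$67B.
Discount-window loan $31 billion: the counterparty is a bank, so public deposits are unchanged → 0.
OMO purchase (from banks) $105 billion: the counterparty is a bank, so public deposits are unchanged → 0.
Net: 274 − 371 + 67 + 0 + 0 = -$30 billion.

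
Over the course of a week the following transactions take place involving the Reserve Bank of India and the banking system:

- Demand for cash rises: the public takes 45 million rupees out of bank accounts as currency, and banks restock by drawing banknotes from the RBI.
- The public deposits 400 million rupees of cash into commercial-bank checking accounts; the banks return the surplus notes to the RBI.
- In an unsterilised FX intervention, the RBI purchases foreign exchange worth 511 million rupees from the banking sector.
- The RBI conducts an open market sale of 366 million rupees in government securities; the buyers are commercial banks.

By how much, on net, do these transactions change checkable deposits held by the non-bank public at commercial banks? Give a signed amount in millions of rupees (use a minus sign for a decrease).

RBI balance sheet:
  Assets:      Securities −366M, Foreign assets +511M
  Liabilities: Bank reserves +500M, Currency in circulation −355M
Commercial banking system:
  Assets:      Reserves at CB +500M, Securities +366M, Foreign assets −511M
  Liabilities: Checkable deposits +355M
So the change in checkable deposits held by the non-bank public at commercial banks is +355 million.

+355 million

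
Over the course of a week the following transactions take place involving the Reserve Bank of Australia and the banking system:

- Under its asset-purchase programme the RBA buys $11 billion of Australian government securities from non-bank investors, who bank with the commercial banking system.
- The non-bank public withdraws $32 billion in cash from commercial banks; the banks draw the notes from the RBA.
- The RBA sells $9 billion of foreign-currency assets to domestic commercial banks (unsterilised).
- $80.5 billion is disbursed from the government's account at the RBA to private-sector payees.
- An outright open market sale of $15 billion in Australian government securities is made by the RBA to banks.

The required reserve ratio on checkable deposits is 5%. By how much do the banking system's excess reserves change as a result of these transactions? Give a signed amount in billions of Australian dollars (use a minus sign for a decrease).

Asset purchase (from non-banks) $11 billion: reserves +$11B, deposits +$11B.
Currency withdrawal $32 billion: reserves −$32B, deposits −$32B.
FX sale $9 billion: reserves −$9B, deposits 0.
Government spending $80.5 billion: reserves +$80.5B, deposits +$80.5B.
OMO sale (to banks) $15 billion: reserves −$15B, deposits 0.
Totals: Δreserves = +$35.5B, Δdeposits = +$59.5B.
Δrequired reserves = 5% × +$59.5B = +$2.975B.
Δexcess reserves = Δreserves − Δrequired = +$35.5B − (+$2.975B) = +$32.525 billion.

+$32.525 billion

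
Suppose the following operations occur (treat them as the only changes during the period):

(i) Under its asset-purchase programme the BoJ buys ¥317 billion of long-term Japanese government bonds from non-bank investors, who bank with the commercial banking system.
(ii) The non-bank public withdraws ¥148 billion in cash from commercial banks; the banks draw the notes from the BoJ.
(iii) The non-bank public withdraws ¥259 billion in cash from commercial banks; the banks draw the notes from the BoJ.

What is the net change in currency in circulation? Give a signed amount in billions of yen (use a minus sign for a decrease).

BoJ balance sheet:
  Assets:      Securities +¥317B
  Liabilities: Bank reserves −¥90B, Currency in circulation +¥407B
So the change in currency in circulation is +¥407 billion.

+¥407 billion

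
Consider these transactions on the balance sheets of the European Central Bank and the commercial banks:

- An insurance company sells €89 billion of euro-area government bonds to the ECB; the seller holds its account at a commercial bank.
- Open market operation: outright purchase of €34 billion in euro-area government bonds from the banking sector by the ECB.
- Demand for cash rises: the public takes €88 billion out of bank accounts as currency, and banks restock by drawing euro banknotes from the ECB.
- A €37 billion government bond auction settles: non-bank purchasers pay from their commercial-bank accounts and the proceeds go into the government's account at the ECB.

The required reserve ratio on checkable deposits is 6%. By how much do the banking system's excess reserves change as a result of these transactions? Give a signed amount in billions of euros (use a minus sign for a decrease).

+€0.16 billion

Asset purchase (from non-banks) €89 billion: reserves +€89B, deposits +€89B.
OMO purchase (from banks) €34 billion: reserves +€34B, deposits 0.
Currency withdrawal €88 billion: reserves −€88B, deposits −€88B.
Government account inflow €37 billion: reserves −€37B, deposits −€37B.
Totals: Δreserves = −€2B, Δdeposits = −€36B.
Δrequired reserves = 6% × −€36B = −€2.16B.
Δexcess reserves = Δreserves − Δrequired = −€2B − (−€2.16B) = +€0.16 billion.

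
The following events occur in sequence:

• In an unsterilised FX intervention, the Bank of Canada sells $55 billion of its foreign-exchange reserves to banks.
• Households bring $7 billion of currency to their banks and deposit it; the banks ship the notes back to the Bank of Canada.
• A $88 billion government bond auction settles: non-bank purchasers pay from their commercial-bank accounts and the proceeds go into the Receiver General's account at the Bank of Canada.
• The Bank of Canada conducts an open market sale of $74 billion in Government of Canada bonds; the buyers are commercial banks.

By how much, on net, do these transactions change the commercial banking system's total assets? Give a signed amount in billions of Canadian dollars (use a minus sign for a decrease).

FX sale $55 billion: just an asset swap on bank balance sheets → 0.
Currency deposit $7 billion: bank balance sheets expand → +$7B.
Government account inflow $88 billion: bank balance sheets shrink → −$88B.
OMO sale (to banks) $74 billion: just an asset swap on bank balance sheets → 0.
Net: 0 + 7 − 88 + 0 = -$81 billion.

-$81 billion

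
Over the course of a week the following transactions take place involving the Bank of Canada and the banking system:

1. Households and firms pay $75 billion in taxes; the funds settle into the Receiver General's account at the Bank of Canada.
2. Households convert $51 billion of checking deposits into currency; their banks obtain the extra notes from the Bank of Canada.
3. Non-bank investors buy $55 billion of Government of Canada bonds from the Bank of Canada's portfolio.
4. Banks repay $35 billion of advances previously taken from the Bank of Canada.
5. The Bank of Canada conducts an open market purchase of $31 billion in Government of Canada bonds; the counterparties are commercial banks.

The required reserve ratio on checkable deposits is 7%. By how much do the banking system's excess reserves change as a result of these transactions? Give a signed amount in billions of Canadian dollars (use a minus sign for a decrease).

Government account inflow $75 billion: reserves −$75B, deposits −$75B.
Currency withdrawal $51 billion: reserves −$51B, deposits −$51B.
Asset sale (to non-banks) $55 billion: reserves −$55B, deposits −$55B.
Discount-window repayment $35 billion: reserves −$35B, deposits 0.
OMO purchase (from banks) $31 billion: reserves +$31B, deposits 0.
Totals: Δreserves = −$185B, Δdeposits = −$181B.
Δrequired reserves = 7% × −$181B = −$12.67B.
Δexcess reserves = Δreserves − Δrequired = −$185B − (−$12.67B) = -$172.33 billion.

-$172.33 billion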